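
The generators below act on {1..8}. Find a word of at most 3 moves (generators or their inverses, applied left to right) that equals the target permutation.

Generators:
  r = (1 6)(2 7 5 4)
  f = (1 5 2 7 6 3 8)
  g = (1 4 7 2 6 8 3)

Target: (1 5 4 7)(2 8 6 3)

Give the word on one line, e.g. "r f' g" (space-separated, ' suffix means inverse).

  after g: (1 4 7 2 6 8 3)
  after g: (1 7 6 3 4 2 8)
  after r: (1 5 4 7)(2 8 6 3)

g g r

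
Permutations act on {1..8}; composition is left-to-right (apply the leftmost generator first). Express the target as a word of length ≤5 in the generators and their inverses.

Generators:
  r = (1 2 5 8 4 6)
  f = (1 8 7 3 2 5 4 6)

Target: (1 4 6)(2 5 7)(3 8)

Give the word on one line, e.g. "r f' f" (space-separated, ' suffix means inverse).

  after f: (1 8 7 3 2 5 4 6)
  after r': (1 5 8 7 3)
  after f: (1 4 6)(2 5 7)(3 8)

f r' f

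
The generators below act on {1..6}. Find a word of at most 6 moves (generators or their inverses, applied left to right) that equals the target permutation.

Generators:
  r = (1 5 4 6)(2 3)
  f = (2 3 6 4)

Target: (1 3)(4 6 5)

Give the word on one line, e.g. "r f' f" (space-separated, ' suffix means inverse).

r' f' r r

  after r': (1 6 4 5)(2 3)
  after f': (1 3 4 5)
  after r: (1 2 3 6)
  after r: (1 3)(4 6 5)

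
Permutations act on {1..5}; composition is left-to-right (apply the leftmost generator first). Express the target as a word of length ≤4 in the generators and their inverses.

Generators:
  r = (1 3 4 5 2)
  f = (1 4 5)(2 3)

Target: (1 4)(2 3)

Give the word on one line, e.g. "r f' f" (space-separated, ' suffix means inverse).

  after f': (1 5 4)(2 3)
  after r: (1 2 4 3)
  after f': (1 3 5 4 2)
  after r: (1 4)(2 3)

f' r f' r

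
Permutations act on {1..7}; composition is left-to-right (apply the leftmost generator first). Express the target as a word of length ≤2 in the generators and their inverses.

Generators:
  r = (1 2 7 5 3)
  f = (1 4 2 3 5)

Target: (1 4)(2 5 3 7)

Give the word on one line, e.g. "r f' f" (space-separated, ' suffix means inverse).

  after f: (1 4 2 3 5)
  after r': (1 4)(2 5 3 7)

f r'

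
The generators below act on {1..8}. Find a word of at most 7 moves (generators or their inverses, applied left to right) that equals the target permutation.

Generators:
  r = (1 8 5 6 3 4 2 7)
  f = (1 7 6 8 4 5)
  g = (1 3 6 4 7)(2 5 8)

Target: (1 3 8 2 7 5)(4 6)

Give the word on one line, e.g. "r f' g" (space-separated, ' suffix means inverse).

r f' g r' f'

  after r: (1 8 5 6 3 4 2 7)
  after f': (1 6 3 8 4 2)(5 7)
  after g: (1 4 5)(2 3)(7 8)
  after r': (1 3 4 8 2 6 5 7)
  after f': (1 3 8 2 7 5)(4 6)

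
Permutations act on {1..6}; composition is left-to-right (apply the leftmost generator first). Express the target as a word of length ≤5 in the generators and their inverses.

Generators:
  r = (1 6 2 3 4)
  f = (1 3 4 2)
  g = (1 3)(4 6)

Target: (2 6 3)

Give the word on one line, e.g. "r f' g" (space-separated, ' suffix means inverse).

  after r: (1 6 2 3 4)
  after g: (1 4 3 6 2)
  after r: (2 6 3)

r g r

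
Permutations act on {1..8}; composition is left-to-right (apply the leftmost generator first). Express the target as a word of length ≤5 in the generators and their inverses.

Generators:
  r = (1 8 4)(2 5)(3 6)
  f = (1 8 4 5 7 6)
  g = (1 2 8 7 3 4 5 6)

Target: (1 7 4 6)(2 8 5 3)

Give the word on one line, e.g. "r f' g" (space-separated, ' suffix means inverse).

  after f': (1 6 7 5 4 8)
  after r: (1 3 6 7 2 5)
  after g': (1 7)(2 4 3 5 6 8)
  after r': (1 7 4 6)(2 8 5 3)

f' r g' r'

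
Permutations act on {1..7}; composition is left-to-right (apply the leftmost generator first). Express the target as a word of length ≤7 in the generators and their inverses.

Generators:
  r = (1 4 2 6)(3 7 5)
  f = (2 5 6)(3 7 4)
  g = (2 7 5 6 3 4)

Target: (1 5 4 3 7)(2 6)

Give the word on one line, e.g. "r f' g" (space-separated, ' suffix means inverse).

g f' g' r' f'

  after g: (2 7 5 6 3 4)
  after f': (2 3 7)(4 6)
  after g': (2 6 3)(4 5 7)
  after r': (1 6 5 3 4 7)
  after f': (1 5 4 3 7)(2 6)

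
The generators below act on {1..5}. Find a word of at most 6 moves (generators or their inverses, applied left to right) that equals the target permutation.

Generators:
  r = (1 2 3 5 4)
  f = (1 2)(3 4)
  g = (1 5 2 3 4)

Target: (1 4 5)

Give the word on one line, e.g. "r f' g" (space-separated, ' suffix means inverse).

g r g' f'

  after g: (1 5 2 3 4)
  after r: (1 4 2 5 3)
  after g': (1 3 4 5 2)
  after f': (1 4 5)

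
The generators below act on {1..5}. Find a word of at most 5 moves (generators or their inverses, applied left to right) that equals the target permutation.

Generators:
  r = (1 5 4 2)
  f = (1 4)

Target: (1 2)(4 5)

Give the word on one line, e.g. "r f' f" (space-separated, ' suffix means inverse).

r r f' r'

  after r: (1 5 4 2)
  after r: (1 4)(2 5)
  after f': (2 5)
  after r': (1 2)(4 5)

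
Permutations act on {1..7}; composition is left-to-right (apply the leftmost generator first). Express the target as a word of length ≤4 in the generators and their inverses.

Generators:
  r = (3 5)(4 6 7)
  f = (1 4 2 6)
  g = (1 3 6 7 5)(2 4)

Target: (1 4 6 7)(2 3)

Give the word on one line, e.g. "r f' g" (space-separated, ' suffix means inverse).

  after f: (1 4 2 6)
  after g: (1 2 7 5)(3 6)
  after r': (1 2 6 5)(3 4 7)
  after g': (1 4 6 7)(2 3)

f g r' g'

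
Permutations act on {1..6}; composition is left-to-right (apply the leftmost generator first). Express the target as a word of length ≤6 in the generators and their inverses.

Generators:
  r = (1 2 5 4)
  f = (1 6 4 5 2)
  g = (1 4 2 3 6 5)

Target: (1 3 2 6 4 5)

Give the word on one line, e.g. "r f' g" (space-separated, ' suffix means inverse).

g r' f g

  after g: (1 4 2 3 6 5)
  after r': (1 5 4)(2 3 6)
  after f: (1 2 3 4 6)
  after g: (1 3 2 6 4 5)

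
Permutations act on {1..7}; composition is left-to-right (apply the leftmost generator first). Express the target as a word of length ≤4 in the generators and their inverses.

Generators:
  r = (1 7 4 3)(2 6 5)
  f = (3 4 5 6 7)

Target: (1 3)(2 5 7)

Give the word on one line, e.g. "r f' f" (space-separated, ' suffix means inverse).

  after f': (3 7 6 5 4)
  after r': (1 3)(2 5 7)

f' r'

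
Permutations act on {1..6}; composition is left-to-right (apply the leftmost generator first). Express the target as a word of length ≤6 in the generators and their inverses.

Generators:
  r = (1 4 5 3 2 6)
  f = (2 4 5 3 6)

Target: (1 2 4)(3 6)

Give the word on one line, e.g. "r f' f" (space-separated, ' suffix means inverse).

f' r' r' f' r'

  after f': (2 6 3 5 4)
  after r': (1 6 5)(3 4)
  after r': (1 2 3)(4 5 6)
  after f': (1 6 2 5 3)
  after r': (1 2 4)(3 6)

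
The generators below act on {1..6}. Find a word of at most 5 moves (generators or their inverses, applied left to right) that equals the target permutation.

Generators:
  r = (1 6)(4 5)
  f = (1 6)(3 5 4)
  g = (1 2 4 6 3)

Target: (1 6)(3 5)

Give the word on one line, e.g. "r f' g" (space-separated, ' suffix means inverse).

  after f': (1 6)(3 4 5)
  after f': (3 5 4)
  after r: (1 6)(3 4)
  after f: (4 5)
  after f: (1 6)(3 5)

f' f' r f f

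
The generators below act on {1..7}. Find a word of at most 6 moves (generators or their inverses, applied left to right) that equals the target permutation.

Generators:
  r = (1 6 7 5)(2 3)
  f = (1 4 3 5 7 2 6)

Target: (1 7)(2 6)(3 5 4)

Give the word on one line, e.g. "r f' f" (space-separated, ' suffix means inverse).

  after r: (1 6 7 5)(2 3)
  after f: (2 5 4 3 6)
  after r': (1 5 4 2 7 6 3)
  after r': (1 7)(2 6)(3 5 4)

r f r' r'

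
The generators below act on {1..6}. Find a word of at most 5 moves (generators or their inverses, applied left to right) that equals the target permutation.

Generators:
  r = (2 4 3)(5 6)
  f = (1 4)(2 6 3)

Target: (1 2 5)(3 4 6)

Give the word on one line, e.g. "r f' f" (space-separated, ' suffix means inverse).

r' f' r f

  after r': (2 3 4)(5 6)
  after f': (1 4 3)(2 6 5)
  after r: (1 3)(2 5 4)
  after f: (1 2 5)(3 4 6)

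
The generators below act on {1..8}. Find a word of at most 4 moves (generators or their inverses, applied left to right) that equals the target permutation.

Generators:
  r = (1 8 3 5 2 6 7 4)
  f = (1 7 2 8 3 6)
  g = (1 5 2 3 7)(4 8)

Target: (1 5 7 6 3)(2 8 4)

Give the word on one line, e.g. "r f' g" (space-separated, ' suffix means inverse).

g f'

  after g: (1 5 2 3 7)(4 8)
  after f': (1 5 7 6 3)(2 8 4)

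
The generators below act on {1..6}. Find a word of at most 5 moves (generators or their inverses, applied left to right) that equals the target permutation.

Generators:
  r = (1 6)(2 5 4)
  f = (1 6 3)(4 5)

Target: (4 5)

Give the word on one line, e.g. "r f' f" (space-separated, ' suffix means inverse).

  after f: (1 6 3)(4 5)
  after f: (1 3 6)
  after f: (4 5)

f f f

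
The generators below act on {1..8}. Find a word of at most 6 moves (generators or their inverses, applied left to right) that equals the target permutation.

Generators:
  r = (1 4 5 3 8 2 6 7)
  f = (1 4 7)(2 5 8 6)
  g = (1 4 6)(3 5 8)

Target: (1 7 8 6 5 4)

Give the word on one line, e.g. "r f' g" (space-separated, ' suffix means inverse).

  after r': (1 7 6 2 8 3 5 4)
  after g': (1 7 4 6 2 5)
  after r: (2 3 8)(4 7 5)
  after g': (1 6 4 7 3 5)(2 8)
  after r: (1 7 8 6 5 4)

r' g' r g' r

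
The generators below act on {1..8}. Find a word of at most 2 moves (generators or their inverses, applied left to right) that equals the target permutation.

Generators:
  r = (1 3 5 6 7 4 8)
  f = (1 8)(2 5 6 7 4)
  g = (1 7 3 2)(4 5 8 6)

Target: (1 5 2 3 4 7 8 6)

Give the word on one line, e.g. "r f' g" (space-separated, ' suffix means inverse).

g' f

  after g': (1 2 3 7)(4 6 8 5)
  after f: (1 5 2 3 4 7 8 6)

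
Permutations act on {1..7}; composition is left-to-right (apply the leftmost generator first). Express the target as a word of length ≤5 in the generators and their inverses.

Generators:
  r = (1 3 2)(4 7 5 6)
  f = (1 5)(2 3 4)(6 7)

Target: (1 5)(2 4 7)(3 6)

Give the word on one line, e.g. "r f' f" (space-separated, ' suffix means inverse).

f' r' f r'

  after f': (1 5)(2 4 3)(6 7)
  after r': (1 7 5 2 6 4)
  after f: (1 6 2 7)(3 4 5)
  after r': (1 5)(2 4 7)(3 6)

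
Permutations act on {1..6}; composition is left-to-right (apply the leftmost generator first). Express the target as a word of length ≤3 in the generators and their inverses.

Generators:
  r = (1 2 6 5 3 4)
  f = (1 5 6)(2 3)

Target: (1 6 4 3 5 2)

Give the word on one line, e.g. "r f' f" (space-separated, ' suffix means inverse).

  after f': (1 6 5)(2 3)
  after f': (1 5 6)
  after r': (1 6 4 3 5 2)

f' f' r'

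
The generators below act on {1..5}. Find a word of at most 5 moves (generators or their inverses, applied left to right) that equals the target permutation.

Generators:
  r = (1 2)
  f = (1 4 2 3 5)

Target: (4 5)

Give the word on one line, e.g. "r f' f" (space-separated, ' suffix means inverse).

  after f: (1 4 2 3 5)
  after r': (1 4)(2 3 5)
  after f': (4 5)

f r' f'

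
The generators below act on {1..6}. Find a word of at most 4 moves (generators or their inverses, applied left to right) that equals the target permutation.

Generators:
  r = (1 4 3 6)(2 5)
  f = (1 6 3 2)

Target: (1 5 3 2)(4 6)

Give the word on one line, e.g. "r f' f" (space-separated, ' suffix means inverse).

f' r f'

  after f': (1 2 3 6)
  after r: (1 5 2 6 4 3)
  after f': (1 5 3 2)(4 6)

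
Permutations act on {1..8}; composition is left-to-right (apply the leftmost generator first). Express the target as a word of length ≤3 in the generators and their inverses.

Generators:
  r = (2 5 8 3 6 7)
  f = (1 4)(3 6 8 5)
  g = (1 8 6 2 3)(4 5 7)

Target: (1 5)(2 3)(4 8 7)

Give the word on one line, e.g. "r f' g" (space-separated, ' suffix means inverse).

  after f: (1 4)(3 6 8 5)
  after g: (1 5)(2 3)(4 8 7)

f g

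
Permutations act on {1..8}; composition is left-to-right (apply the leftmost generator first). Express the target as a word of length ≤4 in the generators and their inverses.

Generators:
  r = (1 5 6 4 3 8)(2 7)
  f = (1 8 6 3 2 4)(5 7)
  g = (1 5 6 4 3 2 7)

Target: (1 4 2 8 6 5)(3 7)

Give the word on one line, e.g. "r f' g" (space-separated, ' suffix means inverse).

r f' g f'

  after r: (1 5 6 4 3 8)(2 7)
  after f': (1 7 3)(2 5 8 4 6)
  after g: (2 6 7)(3 5 8)
  after f': (1 4 2 8 6 5)(3 7)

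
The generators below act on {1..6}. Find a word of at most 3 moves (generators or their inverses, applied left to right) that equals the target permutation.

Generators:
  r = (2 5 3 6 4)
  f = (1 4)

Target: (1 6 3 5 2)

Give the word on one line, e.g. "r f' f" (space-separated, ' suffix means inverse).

f r' f

  after f: (1 4)
  after r': (1 6 3 5 2 4)
  after f: (1 6 3 5 2)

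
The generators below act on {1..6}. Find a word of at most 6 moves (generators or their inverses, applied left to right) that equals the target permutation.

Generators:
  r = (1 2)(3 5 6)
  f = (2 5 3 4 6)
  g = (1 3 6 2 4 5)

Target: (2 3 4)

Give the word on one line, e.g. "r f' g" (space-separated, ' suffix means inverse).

  after f': (2 6 4 3 5)
  after r: (1 2 3 6 4 5)
  after r: (2 5)(4 6)
  after f: (2 3 4)

f' r r f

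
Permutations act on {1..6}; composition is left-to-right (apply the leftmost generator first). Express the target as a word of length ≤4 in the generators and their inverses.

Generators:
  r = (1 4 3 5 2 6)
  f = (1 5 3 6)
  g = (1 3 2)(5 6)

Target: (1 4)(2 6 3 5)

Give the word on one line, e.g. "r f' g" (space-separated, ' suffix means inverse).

g r'

  after g: (1 3 2)(5 6)
  after r': (1 4)(2 6 3 5)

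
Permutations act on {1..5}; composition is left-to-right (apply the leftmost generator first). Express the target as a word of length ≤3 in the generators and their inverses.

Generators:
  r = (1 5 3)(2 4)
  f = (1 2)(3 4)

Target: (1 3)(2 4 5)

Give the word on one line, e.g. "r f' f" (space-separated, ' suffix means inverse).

  after f: (1 2)(3 4)
  after r': (1 4 5)(2 3)
  after f': (1 3)(2 4 5)

f r' f'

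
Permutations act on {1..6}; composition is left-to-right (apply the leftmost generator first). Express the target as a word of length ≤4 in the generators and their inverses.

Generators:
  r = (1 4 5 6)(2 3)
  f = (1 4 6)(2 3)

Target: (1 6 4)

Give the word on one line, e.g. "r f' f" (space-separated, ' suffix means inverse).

  after f': (1 6 4)(2 3)
  after f': (1 4 6)
  after f': (2 3)
  after f': (1 6 4)

f' f' f' f'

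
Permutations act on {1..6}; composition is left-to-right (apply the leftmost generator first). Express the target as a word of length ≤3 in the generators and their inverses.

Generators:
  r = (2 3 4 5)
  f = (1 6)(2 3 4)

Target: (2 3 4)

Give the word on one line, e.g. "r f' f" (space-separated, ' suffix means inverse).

f' f'

  after f': (1 6)(2 4 3)
  after f': (2 3 4)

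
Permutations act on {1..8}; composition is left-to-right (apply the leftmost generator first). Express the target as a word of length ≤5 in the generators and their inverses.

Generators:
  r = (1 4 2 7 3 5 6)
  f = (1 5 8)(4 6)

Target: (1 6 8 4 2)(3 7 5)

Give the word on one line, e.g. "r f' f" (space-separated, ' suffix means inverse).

  after r': (1 6 5 3 7 2 4)
  after r': (1 5 7 4 6 3 2)
  after f': (2 8 5 7 6 3)
  after r: (1 4 2 8 6 5 3 7)
  after f: (1 6 8 4 2)(3 7 5)

r' r' f' r f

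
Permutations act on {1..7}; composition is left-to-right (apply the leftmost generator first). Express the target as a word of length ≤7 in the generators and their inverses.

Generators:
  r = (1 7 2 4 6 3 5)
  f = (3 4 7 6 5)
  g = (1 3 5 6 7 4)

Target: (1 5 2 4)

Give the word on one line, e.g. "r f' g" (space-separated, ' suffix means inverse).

  after f': (3 5 6 7 4)
  after r: (1 7 6 2 4 5 3)
  after g': (1 6 2 7 5)(3 4)
  after r: (1 3 6 4 5 7)
  after r: (1 5 2 4)

f' r g' r r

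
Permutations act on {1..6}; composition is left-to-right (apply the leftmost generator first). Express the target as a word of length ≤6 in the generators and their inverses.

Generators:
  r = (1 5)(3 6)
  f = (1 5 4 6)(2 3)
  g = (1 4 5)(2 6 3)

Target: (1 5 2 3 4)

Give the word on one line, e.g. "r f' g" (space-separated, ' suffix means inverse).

f' f' r f'

  after f': (1 6 4 5)(2 3)
  after f': (1 4)(5 6)
  after r: (1 4 5 3 6)
  after f': (1 5 2 3 4)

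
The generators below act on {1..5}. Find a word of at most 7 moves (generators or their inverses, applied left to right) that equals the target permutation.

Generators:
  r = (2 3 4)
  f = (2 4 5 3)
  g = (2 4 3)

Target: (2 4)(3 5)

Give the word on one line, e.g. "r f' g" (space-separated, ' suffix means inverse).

  after r': (2 4 3)
  after f': (4 5)
  after f': (2 3 5)
  after g: (3 5 4)
  after g: (2 4)(3 5)

r' f' f' g g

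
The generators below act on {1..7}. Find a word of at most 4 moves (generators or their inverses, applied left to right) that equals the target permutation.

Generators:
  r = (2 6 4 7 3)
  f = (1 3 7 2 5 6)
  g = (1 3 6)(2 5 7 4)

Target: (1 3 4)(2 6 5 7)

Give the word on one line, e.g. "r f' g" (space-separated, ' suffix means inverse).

r' g

  after r': (2 3 7 4 6)
  after g: (1 3 4)(2 6 5 7)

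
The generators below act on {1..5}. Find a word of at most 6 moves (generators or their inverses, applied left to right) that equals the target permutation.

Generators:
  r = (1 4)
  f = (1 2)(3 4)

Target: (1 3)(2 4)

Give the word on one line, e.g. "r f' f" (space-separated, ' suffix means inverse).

r' f' r' f f

  after r': (1 4)
  after f': (1 3 4 2)
  after r': (1 3)(2 4)
  after f: (1 4)(2 3)
  after f: (1 3)(2 4)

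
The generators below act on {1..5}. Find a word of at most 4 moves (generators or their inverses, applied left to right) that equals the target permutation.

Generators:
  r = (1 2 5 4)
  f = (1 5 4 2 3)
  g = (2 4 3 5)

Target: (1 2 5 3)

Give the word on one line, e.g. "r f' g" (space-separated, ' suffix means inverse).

  after r': (1 4 5 2)
  after f: (1 2 5 3)

r' f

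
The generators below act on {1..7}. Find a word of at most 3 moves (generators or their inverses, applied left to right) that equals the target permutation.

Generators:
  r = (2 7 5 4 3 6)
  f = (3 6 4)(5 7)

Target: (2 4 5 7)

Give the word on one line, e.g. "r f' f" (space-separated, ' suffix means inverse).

r' f' f'

  after r': (2 6 3 4 5 7)
  after f': (2 3 6 4 7)
  after f': (2 4 5 7)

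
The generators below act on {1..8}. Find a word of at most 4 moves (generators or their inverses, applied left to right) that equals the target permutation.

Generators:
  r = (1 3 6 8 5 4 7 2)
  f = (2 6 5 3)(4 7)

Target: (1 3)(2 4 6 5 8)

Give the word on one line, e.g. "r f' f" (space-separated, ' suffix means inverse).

  after r': (1 2 7 4 5 8 6 3)
  after f: (1 6 2 4 3)(5 8)
  after f: (1 5 8 3)(2 7 4)
  after f: (1 3)(2 4 6 5 8)

r' f f f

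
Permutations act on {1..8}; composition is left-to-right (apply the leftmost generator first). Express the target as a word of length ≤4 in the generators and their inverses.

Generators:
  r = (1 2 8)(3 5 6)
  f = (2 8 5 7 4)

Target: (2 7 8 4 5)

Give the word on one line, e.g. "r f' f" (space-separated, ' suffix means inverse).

f f f

  after f: (2 8 5 7 4)
  after f: (2 5 4 8 7)
  after f: (2 7 8 4 5)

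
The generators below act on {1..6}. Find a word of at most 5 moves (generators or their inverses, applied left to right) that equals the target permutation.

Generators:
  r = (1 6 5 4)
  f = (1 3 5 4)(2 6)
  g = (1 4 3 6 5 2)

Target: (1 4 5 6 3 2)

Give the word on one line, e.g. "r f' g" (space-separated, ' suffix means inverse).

  after f': (1 4 5 3)(2 6)
  after g: (1 3 4 2 5 6)
  after r: (1 3)(2 4)
  after g': (1 4 5 6 3 2)

f' g r g'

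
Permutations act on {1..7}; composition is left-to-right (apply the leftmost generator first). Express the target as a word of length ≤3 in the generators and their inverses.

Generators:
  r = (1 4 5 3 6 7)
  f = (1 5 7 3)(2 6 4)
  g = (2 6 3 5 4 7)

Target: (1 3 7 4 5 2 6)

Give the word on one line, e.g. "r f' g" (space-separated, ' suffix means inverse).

  after r': (1 7 6 3 5 4)
  after f: (1 3 7 4 5 2 6)

r' f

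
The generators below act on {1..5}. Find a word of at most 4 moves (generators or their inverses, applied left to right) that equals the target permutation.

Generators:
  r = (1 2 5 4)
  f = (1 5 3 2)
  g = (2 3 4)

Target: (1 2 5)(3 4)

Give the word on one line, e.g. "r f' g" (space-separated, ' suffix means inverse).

  after g: (2 3 4)
  after f': (1 2 5)(3 4)

g f'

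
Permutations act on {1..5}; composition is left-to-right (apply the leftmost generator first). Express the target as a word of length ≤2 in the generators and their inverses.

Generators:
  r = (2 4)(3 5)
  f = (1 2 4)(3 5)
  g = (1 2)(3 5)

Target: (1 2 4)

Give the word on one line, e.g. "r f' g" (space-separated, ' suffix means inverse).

f' f'

  after f': (1 4 2)(3 5)
  after f': (1 2 4)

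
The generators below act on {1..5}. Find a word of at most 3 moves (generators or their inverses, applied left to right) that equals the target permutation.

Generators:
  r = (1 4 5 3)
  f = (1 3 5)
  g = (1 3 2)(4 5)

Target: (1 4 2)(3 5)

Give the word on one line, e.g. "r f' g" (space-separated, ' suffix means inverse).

r r g

  after r: (1 4 5 3)
  after r: (1 5)(3 4)
  after g: (1 4 2)(3 5)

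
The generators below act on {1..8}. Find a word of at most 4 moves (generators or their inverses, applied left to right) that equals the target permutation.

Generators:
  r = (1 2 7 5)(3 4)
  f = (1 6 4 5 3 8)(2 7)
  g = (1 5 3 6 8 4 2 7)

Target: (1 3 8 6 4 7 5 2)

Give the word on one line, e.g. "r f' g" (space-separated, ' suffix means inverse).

  after r: (1 2 7 5)(3 4)
  after g': (1 4 5 7)(3 8 6)
  after r': (1 3 8 6 4 7 5 2)

r g' r'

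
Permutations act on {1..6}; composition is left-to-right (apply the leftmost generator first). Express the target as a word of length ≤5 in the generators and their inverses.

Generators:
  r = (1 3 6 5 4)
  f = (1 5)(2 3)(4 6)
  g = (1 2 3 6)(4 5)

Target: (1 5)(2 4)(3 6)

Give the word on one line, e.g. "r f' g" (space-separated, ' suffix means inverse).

  after g': (1 6 3 2)(4 5)
  after f': (1 4)(2 5 6)
  after g: (1 5)(2 4)(3 6)

g' f' g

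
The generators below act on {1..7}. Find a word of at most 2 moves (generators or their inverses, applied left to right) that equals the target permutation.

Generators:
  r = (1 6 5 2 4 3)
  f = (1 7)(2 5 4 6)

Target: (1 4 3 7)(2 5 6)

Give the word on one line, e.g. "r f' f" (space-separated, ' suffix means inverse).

  after r: (1 6 5 2 4 3)
  after f': (1 4 3 7)(2 5 6)

r f'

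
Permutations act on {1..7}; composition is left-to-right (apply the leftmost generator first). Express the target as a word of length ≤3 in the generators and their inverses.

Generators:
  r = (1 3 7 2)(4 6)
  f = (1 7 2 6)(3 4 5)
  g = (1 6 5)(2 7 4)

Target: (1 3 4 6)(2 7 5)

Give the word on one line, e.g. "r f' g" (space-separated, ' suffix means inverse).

r' g' f'

  after r': (1 2 7 3)(4 6)
  after g': (1 4)(3 5 6 7)
  after f': (1 3 4 6)(2 7 5)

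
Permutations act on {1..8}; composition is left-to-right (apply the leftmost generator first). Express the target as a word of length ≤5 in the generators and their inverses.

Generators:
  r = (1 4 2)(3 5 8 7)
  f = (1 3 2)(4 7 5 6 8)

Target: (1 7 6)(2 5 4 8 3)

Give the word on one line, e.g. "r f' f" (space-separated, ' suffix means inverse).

f r' r' f f

  after f: (1 3 2)(4 7 5 6 8)
  after r': (1 7 3 4 8)(5 6)
  after r': (1 8 2 4 5 6 3)
  after f: (1 4 6 2 7 5 8)
  after f: (1 7 6)(2 5 4 8 3)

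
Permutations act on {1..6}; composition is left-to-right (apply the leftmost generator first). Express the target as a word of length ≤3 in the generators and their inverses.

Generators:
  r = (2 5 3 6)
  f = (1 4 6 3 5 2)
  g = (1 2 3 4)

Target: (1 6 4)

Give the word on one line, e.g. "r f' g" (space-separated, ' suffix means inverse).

  after f': (1 2 5 3 6 4)
  after r': (1 6 4)

f' r'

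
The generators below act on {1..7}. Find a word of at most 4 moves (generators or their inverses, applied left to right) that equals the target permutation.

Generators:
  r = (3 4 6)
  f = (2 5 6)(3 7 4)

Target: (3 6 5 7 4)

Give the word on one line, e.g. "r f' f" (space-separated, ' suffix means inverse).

  after r': (3 6 4)
  after f: (2 5 6 3)(4 7)
  after r': (2 5 4 7 3)
  after f': (3 6 5 7 4)

r' f r' f'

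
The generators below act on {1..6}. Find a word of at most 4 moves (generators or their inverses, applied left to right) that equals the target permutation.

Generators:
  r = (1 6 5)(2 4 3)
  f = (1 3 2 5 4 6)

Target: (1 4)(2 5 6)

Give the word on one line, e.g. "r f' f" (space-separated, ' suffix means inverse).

  after r: (1 6 5)(2 4 3)
  after f': (1 4)(2 5 6)

r f'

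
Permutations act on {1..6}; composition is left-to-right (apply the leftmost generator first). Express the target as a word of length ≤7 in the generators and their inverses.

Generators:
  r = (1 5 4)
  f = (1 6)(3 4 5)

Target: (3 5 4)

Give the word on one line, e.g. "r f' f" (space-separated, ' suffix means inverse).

  after f: (1 6)(3 4 5)
  after f: (3 5 4)
  after r: (1 5)(3 4)
  after r: (1 4 3)
  after r: (3 5 4)

f f r r r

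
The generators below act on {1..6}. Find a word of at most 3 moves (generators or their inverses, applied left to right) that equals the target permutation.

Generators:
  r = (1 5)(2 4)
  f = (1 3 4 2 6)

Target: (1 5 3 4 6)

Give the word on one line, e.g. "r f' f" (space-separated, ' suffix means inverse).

r' f

  after r': (1 5)(2 4)
  after f: (1 5 3 4 6)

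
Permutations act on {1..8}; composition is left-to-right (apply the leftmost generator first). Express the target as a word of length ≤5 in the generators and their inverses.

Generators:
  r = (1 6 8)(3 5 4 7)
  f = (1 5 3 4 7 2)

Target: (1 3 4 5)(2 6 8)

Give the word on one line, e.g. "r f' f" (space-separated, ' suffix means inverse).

f r f'

  after f: (1 5 3 4 7 2)
  after r: (1 4 3 7 2 6 8)
  after f': (1 3 4 5)(2 6 8)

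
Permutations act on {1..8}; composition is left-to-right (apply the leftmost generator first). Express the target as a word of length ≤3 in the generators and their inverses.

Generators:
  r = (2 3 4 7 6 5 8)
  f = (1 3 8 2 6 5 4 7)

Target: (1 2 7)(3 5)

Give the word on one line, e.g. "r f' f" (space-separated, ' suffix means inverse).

  after f: (1 3 8 2 6 5 4 7)
  after r': (1 2 7)(3 5)

f r'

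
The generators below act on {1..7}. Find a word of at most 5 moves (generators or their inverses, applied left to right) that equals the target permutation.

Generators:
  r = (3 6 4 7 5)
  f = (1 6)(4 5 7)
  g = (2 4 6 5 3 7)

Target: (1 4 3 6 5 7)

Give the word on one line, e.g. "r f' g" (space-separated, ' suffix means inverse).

  after g': (2 7 3 5 6 4)
  after r': (2 4)(3 7 5)
  after g': (4 7 6)
  after f': (1 6 7)(4 5)
  after r: (1 4 3 6 5 7)

g' r' g' f' r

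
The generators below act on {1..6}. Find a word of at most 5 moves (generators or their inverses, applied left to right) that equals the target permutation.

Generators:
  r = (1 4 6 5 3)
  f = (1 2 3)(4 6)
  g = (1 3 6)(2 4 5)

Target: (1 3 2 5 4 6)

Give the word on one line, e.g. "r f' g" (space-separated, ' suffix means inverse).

  after f: (1 2 3)(4 6)
  after r: (1 2)(3 4 5)
  after g': (1 5)(2 6 3)
  after r: (1 3 2 5 4 6)

f r g' r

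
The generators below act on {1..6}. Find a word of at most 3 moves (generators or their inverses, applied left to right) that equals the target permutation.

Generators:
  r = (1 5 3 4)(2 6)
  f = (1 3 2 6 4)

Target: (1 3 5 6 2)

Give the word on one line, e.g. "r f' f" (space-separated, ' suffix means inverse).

  after r: (1 5 3 4)(2 6)
  after f: (1 5 2 4 3)
  after r: (1 3 5 6 2)

r f r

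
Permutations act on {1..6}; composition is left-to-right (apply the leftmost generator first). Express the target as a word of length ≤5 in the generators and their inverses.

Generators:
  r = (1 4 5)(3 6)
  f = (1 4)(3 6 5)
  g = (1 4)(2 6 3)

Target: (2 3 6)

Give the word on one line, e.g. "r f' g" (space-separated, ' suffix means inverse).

r' g' g' r

  after r': (1 5 4)(3 6)
  after g': (1 5)(2 3)
  after g': (1 5 4)(2 6)
  after r: (2 3 6)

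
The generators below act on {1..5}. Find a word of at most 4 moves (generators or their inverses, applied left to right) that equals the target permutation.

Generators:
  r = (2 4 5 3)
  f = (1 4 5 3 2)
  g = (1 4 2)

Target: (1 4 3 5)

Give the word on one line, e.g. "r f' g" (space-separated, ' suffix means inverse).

g r' g'

  after g: (1 4 2)
  after r': (1 2)(3 5 4)
  after g': (1 4 3 5)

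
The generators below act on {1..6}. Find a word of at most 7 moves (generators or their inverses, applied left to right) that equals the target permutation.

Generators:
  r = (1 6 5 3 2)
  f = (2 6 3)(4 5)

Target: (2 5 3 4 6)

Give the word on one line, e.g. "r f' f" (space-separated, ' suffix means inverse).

  after f: (2 6 3)(4 5)
  after r': (1 2)(4 6 5)
  after r': (1 3 5 4)
  after f: (1 2 6 3 4)
  after r: (2 5 3 4 6)

f r' r' f r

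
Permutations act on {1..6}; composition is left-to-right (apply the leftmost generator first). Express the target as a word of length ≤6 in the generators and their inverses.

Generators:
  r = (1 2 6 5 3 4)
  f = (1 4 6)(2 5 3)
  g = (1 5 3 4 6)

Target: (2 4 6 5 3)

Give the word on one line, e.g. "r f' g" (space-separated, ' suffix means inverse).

  after r': (1 4 3 5 6 2)
  after g': (1 3)(2 6)(4 5)
  after r: (1 4 3 2 5)
  after g: (1 6)(2 3)
  after g: (2 4 6 5 3)

r' g' r g g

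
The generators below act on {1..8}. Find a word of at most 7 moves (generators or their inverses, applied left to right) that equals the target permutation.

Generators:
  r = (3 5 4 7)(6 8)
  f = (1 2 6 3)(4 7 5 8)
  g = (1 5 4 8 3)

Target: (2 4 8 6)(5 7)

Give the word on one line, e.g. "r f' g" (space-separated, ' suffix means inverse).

f g' r f' r

  after f: (1 2 6 3)(4 7 5 8)
  after g': (1 2 6 8 5 4 7)
  after r: (1 2 8 4 3 5 7)
  after f': (2 5 4 6)(3 7)
  after r: (2 4 8 6)(5 7)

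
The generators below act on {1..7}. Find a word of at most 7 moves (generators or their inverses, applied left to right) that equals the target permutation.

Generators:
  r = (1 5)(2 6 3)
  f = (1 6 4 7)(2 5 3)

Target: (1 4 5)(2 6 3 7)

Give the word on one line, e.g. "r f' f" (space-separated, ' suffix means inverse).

f' r f' r r

  after f': (1 7 4 6)(2 3 5)
  after r: (1 7 4 3)(5 6)
  after f': (1 4 5)(2 3 7 6)
  after r: (1 4)(3 7)
  after r: (1 4 5)(2 6 3 7)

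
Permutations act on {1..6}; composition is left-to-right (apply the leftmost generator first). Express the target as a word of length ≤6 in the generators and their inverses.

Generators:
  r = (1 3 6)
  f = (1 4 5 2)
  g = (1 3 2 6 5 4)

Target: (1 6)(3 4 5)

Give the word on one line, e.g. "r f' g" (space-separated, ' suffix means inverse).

f' g' g' r'

  after f': (1 2 5 4)
  after g': (1 3)(2 6)
  after g': (3 4 5 6)
  after r': (1 6)(3 4 5)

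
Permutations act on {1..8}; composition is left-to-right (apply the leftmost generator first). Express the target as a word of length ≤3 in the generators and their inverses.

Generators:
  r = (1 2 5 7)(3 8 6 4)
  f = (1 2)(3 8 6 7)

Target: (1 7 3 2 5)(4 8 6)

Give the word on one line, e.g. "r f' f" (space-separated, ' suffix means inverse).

f' r r

  after f': (1 2)(3 7 6 8)
  after r: (1 5 7 4 3)
  after r: (1 7 3 2 5)(4 8 6)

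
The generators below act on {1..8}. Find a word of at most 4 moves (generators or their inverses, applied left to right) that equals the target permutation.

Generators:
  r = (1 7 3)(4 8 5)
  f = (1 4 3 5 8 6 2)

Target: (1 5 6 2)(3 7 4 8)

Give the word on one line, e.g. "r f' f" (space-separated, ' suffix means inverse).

r r f

  after r: (1 7 3)(4 8 5)
  after r: (1 3 7)(4 5 8)
  after f: (1 5 6 2)(3 7 4 8)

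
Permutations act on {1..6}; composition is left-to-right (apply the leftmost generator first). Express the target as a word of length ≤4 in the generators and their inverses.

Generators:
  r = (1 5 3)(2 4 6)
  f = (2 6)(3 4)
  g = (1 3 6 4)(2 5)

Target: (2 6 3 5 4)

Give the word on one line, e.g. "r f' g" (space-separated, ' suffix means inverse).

f g r

  after f: (2 6)(3 4)
  after g: (1 3)(2 4 6 5)
  after r: (2 6 3 5 4)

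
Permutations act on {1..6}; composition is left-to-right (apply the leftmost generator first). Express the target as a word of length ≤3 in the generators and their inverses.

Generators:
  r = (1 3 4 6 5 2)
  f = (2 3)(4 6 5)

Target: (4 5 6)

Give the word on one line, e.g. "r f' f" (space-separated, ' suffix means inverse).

  after f: (2 3)(4 6 5)
  after f: (4 5 6)

f f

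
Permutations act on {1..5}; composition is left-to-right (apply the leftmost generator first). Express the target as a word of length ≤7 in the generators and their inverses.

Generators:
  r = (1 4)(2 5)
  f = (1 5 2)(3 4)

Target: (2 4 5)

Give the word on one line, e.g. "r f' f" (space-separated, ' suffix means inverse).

f' f' r' f' f'

  after f': (1 2 5)(3 4)
  after f': (1 5 2)
  after r': (1 2 4)
  after f': (1 5)(2 3 4)
  after f': (2 4 5)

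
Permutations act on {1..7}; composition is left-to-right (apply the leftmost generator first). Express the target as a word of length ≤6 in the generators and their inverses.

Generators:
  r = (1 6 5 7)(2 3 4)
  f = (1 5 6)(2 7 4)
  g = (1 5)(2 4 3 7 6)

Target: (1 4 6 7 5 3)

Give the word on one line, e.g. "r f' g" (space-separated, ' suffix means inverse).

  after r': (1 7 5 6)(2 4 3)
  after f: (1 4 3 7 6 5)
  after r': (1 3 5 7)(2 4)
  after g': (1 4 6 7 5 3)

r' f r' g'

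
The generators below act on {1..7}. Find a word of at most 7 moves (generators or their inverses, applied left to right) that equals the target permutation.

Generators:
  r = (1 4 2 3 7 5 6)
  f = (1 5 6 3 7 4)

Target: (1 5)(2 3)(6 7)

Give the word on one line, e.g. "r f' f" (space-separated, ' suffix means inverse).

  after f': (1 4 7 3 6 5)
  after f': (1 7 6)(3 5 4)
  after r': (1 3 7 5)(2 4)
  after f': (1 6 5 4 2 7)
  after r': (1 5)(2 3)(6 7)

f' f' r' f' r'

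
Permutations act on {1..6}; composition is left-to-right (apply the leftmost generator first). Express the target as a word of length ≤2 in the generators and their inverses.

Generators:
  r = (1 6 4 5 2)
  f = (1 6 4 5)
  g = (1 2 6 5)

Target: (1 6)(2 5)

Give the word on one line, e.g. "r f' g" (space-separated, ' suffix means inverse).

g' g'

  after g': (1 5 6 2)
  after g': (1 6)(2 5)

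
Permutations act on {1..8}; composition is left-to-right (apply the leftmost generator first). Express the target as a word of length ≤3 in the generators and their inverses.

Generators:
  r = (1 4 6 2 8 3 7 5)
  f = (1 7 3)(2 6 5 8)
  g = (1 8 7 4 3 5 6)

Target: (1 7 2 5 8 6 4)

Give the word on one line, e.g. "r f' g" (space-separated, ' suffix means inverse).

g r f'

  after g: (1 8 7 4 3 5 6)
  after r: (1 3)(2 8 5)(4 7 6)
  after f': (1 7 2 5 8 6 4)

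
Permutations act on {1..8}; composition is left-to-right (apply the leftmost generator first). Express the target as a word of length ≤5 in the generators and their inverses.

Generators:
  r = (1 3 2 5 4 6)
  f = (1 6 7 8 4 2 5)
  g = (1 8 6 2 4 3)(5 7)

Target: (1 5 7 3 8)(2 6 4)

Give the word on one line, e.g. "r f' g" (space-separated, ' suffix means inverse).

  after g: (1 8 6 2 4 3)(5 7)
  after r: (1 8)(2 6 5 7 4)
  after g: (1 6 7 3)
  after g: (1 2 4 3 8 6 5 7)
  after r: (1 5 7 3 8)(2 6 4)

g r g g r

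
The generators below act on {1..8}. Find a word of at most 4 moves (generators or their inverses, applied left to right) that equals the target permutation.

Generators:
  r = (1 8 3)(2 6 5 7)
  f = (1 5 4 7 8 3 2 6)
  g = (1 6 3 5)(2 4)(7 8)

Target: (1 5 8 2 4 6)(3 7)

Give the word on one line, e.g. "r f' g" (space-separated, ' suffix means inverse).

  after g: (1 6 3 5)(2 4)(7 8)
  after r: (1 5 8 2 4 6)(3 7)

g r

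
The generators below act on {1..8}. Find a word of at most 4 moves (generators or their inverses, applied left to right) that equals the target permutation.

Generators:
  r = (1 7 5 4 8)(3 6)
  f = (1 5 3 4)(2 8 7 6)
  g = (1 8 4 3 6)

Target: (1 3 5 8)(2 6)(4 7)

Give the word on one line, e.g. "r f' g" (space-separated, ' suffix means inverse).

  after g: (1 8 4 3 6)
  after r': (1 4 6 8 5 7)
  after f': (1 3 5 8)(2 6)(4 7)

g r' f'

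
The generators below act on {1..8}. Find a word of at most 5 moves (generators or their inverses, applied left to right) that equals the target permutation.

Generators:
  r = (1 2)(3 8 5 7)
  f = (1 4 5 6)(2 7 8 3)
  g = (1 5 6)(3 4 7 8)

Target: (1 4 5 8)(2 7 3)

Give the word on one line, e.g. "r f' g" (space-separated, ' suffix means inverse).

f' g' f'

  after f': (1 6 5 4)(2 3 8 7)
  after g': (1 5 3 7 2 8 4 6)
  after f': (1 4 5 8)(2 7 3)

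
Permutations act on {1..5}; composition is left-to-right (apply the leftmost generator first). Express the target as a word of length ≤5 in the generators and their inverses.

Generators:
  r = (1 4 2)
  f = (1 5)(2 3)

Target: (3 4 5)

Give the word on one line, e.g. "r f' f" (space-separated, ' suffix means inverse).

  after f': (1 5)(2 3)
  after r: (1 5 4 2 3)
  after r: (1 5 2 3 4)
  after f': (3 4 5)

f' r r f'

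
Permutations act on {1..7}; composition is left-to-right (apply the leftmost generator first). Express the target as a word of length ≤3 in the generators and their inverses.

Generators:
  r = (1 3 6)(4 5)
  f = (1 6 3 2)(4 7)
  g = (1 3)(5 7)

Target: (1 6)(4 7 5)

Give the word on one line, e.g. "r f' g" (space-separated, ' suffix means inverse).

  after r': (1 6 3)(4 5)
  after g': (1 6)(4 7 5)

r' g'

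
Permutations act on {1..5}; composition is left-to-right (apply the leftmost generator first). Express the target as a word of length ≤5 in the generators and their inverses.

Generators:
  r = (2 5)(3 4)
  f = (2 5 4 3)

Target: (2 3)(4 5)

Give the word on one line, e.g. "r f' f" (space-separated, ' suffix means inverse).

f' r' f

  after f': (2 3 4 5)
  after r': (2 4)
  after f: (2 3)(4 5)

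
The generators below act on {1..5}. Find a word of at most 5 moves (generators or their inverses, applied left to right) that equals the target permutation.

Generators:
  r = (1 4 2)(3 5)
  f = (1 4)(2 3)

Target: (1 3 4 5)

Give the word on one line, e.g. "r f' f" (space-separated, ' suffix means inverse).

r' f r f r'

  after r': (1 2 4)(3 5)
  after f: (1 3 5 2)
  after r: (1 5)(2 4)
  after f: (1 5 4 3 2)
  after r': (1 3 4 5)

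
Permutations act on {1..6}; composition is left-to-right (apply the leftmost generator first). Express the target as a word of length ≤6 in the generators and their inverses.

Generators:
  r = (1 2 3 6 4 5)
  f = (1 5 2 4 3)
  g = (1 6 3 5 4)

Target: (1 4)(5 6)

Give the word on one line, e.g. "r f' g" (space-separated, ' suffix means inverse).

  after r': (1 5 4 6 3 2)
  after g: (1 4 3 2 6 5)
  after f': (1 2 6)(3 5)
  after r: (1 3)(2 4 5 6)
  after f': (1 4)(5 6)

r' g f' r f'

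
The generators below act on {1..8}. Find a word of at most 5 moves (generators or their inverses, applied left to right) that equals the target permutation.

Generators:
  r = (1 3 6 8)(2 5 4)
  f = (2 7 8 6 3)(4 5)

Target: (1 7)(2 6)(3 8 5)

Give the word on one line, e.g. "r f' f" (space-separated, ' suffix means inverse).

  after f': (2 3 6 8 7)(4 5)
  after f': (2 6 7 3 8)
  after r': (1 8 4 5 2 3 6 7)
  after f': (1 7)(2 6)(3 8 5)

f' f' r' f'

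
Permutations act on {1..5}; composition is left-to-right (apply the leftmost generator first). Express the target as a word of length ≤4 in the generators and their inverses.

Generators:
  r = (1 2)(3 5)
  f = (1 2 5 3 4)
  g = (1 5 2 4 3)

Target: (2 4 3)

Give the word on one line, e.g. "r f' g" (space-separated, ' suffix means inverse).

f r' f r'

  after f: (1 2 5 3 4)
  after r': (2 3 4)
  after f: (1 2 4 5 3)
  after r': (2 4 3)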